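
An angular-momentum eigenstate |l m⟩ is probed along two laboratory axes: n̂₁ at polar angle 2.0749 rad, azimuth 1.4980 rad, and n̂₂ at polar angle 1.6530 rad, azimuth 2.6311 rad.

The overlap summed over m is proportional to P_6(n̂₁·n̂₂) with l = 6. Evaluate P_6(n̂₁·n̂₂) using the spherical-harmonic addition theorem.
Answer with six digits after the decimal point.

Summing Y*_{l m}(θ₁,φ₁)·Y_{l m}(θ₂,φ₂) over m ∈ [−6, 6]; prefactor 4π/(2·6+1) = 0.966644:
  m=-6: Y*=(-0.197272, 0.092097)  Y=(-0.471916, 0.037187)  product (0.089671, -0.050798)
  m=-5: Y*=(-0.148107, -0.388778)  Y=(-0.112329, 0.075069)  product (0.045822, 0.032553)
  m=-4: Y*=(0.314681, -0.094311)  Y=(0.147928, -0.290372)  product (0.019165, -0.105326)
  m=-3: Y*=(-0.019842, -0.089406)  Y=(-0.006089, -0.154793)  product (-0.013719, 0.003616)
  m=-2: Y*=(0.346700, -0.050837)  Y=(0.148776, 0.242763)  product (0.063922, 0.076603)
  m=-1: Y*=(0.002573, 0.035278)  Y=(0.141170, 0.079056)  product (-0.002426, 0.005184)
  m=+0: Y*=(0.335941, -0.000000)  Y=(-0.273749, 0.000000)  product (-0.091963, 0.000000)
  m=+1: Y*=(-0.002573, 0.035278)  Y=(-0.141170, 0.079056)  product (-0.002426, -0.005184)
  m=+2: Y*=(0.346700, 0.050837)  Y=(0.148776, -0.242763)  product (0.063922, -0.076603)
  m=+3: Y*=(0.019842, -0.089406)  Y=(0.006089, -0.154793)  product (-0.013719, -0.003616)
  m=+4: Y*=(0.314681, 0.094311)  Y=(0.147928, 0.290372)  product (0.019165, 0.105326)
  m=+5: Y*=(0.148107, -0.388778)  Y=(0.112329, 0.075069)  product (0.045822, -0.032553)
  m=+6: Y*=(-0.197272, -0.092097)  Y=(-0.471916, -0.037187)  product (0.089671, 0.050798)
Accumulated sum (0.312908, 0.000000); after 4π/(2l+1) scaling, (0.302471, 0.000000) ⇒ P_6 = 0.302471

0.302471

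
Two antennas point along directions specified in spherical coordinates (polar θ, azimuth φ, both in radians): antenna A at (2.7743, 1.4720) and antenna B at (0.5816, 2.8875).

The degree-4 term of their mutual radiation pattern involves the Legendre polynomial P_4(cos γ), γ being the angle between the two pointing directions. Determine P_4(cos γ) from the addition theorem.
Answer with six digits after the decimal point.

-0.351251

Expand P_4 via completeness: Σ_{m} conj(Y_{4,m}) at Ω₁ times Y_{4,m} at Ω₂ —
  m=-4: Y*=0.00679 - 0.00283j  Y=0.02122 + 0.03427j  product 0.00024 + 0.00017j
  m=-3: Y*=0.01580 + 0.05173j  Y=-0.12542 - 0.11975j  product 0.00421 - 0.00838j
  m=-2: Y*=-0.21560 + 0.04316j  Y=0.34287 + 0.19097j  product -0.08217 - 0.02637j
  m=-1: Y*=-0.04844 - 0.48870j  Y=-0.39672 - 0.10303j  product -0.03113 + 0.19887j
  m=+0: Y*=0.36222 + 0.00000j  Y=-0.09352 + 0.00000j  product -0.03387 + 0.00000j
  m=+1: Y*=0.04844 - 0.48870j  Y=0.39672 - 0.10303j  product -0.03113 - 0.19887j
  m=+2: Y*=-0.21560 - 0.04316j  Y=0.34287 - 0.19097j  product -0.08217 + 0.02637j
  m=+3: Y*=-0.01580 + 0.05173j  Y=0.12542 - 0.11975j  product 0.00421 + 0.00838j
  m=+4: Y*=0.00679 + 0.00283j  Y=0.02122 - 0.03427j  product 0.00024 - 0.00017j
Σ over m = -0.25156 + 0.00000j; ×(4π/9) → -0.35125 + 0.00000j. Real part: -0.351251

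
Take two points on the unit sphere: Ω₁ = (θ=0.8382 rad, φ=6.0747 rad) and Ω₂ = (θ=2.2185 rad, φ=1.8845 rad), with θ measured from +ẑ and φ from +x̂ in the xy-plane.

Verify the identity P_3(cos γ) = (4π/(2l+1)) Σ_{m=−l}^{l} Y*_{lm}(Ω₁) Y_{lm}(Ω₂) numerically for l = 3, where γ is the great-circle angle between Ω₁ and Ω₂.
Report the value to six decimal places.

0.194153

Summing Y*_{l m}(θ₁,φ₁)·Y_{l m}(θ₂,φ₂) over m ∈ [−3, 3]; prefactor 4π/(2·3+1) = 1.795196:
  term(m=-3) = +0.036276+0.000153i   from Y*(Ω₁)=+0.138984-0.100371i, Y(Ω₂)=+0.171017+0.124609i
  term(m=-2) = +0.074433-0.128087i   from Y*(Ω₁)=+0.345408-0.152997i, Y(Ω₂)=+0.317464-0.230209i
  term(m=-1) = -0.031323-0.054430i   from Y*(Ω₁)=+0.290650-0.061490i, Y(Ω₂)=-0.065231-0.201071i
  term(m=+0) = -0.050621-0.000000i   from Y*(Ω₁)=-0.190560-0.000000i, Y(Ω₂)=+0.265643+0.000000i
  term(m=+1) = -0.031323+0.054430i   from Y*(Ω₁)=-0.290650-0.061490i, Y(Ω₂)=+0.065231-0.201071i
  term(m=+2) = +0.074433+0.128087i   from Y*(Ω₁)=+0.345408+0.152997i, Y(Ω₂)=+0.317464+0.230209i
  term(m=+3) = +0.036276-0.000153i   from Y*(Ω₁)=-0.138984-0.100371i, Y(Ω₂)=-0.171017+0.124609i
Total Σ_m = +0.108152+0.000000i. Multiply by 1.795196: +0.194153+0.000000i. P_3(cos γ) = 0.194153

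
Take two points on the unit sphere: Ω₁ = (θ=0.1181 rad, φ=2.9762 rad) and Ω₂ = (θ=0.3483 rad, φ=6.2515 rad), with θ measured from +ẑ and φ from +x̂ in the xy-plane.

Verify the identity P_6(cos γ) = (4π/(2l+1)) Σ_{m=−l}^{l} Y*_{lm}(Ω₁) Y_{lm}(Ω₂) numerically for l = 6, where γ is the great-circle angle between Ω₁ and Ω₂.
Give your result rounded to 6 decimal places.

Term-by-term m-sum for l=6 (normalisation 4π/13 = 0.966644):
  m=-6: +0.000001-0.000001i × +0.000750+0.000144i = +0.000000-0.000000i  (running Σ = +0.000000-0.000000i)
  m=-5: -0.000026+0.000028i × +0.007193+0.001149i = -0.000000+0.000000i  (running Σ = -0.000000+0.000000i)
  m=-4: +0.000534-0.000416i × +0.041870+0.005335i = +0.000025-0.000015i  (running Σ = +0.000024-0.000014i)
  m=-3: -0.007302+0.003953i × +0.162808+0.015523i = -0.001250+0.000530i  (running Σ = -0.001226+0.000516i)
  m=-2: +0.065601-0.022528i × +0.411055+0.026084i = +0.027553-0.007549i  (running Σ = +0.026327-0.007033i)
  m=-1: -0.356903+0.059573i × +0.561983+0.017813i = -0.201635+0.027122i  (running Σ = -0.175307+0.020089i)
  m=0: +0.873435-0.000000i × +0.075922+0.000000i = +0.066313+0.000000i  (running Σ = -0.108994+0.020089i)
  m=1: +0.356903+0.059573i × -0.561983+0.017813i = -0.201635-0.027122i  (running Σ = -0.310629-0.007033i)
  m=2: +0.065601+0.022528i × +0.411055-0.026084i = +0.027553+0.007549i  (running Σ = -0.283076+0.000516i)
  m=3: +0.007302+0.003953i × -0.162808+0.015523i = -0.001250-0.000530i  (running Σ = -0.284326-0.000014i)
  m=4: +0.000534+0.000416i × +0.041870-0.005335i = +0.000025+0.000015i  (running Σ = -0.284301+0.000000i)
  m=5: +0.000026+0.000028i × -0.007193+0.001149i = -0.000000-0.000000i  (running Σ = -0.284302-0.000000i)
  m=6: +0.000001+0.000001i × +0.000750-0.000144i = +0.000000+0.000000i  (running Σ = -0.284302-0.000000i)
Accumulated sum -0.284302-0.000000i; after 4π/(2l+1) scaling, -0.274818-0.000000i ⇒ P_6 = -0.274818

-0.274818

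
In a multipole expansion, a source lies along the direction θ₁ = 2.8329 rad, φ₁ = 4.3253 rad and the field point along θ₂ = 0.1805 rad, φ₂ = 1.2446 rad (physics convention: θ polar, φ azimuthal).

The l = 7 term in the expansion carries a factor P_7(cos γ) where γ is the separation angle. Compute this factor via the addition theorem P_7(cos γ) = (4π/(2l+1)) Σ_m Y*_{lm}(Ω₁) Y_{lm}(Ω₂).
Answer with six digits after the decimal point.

-0.780161

Expand P_7 via completeness: Σ_{m} conj(Y_{7,m}) at Ω₁ times Y_{7,m} at Ω₂ —
  m=-7: +0.000050-0.000108i × -0.000002-0.000002i = -0.000000+0.000000i  (running Σ = -0.000000+0.000000i)
  m=-6: -0.000957-0.001024i × +0.000023-0.000057i = -0.000000+0.000000i  (running Σ = -0.000000+0.000000i)
  m=-5: -0.009583+0.003658i × +0.000791+0.000048i = -0.000008+0.000002i  (running Σ = -0.000008+0.000002i)
  m=-4: -0.001176+0.052407i × +0.001889+0.006931i = -0.000365+0.000091i  (running Σ = -0.000373+0.000093i)
  m=-3: +0.173349+0.075246i × -0.038800+0.026103i = -0.008690+0.001605i  (running Σ = -0.009063+0.001699i)
  m=-2: +0.324375-0.317177i × -0.167430-0.127915i = -0.094882+0.011613i  (running Σ = -0.103945+0.013311i)
  m=-1: -0.223691-0.548725i × +0.186977-0.552727i = -0.345120+0.021041i  (running Σ = -0.449065+0.034353i)
  m=0: -0.051136-0.000000i × +0.647657+0.000000i = -0.033119-0.000000i  (running Σ = -0.482183+0.034353i)
  m=1: +0.223691-0.548725i × -0.186977-0.552727i = -0.345120-0.021041i  (running Σ = -0.827303+0.013311i)
  m=2: +0.324375+0.317177i × -0.167430+0.127915i = -0.094882-0.011613i  (running Σ = -0.922185+0.001699i)
  m=3: -0.173349+0.075246i × +0.038800+0.026103i = -0.008690-0.001605i  (running Σ = -0.930875+0.000093i)
  m=4: -0.001176-0.052407i × +0.001889-0.006931i = -0.000365-0.000091i  (running Σ = -0.931240+0.000002i)
  m=5: +0.009583+0.003658i × -0.000791+0.000048i = -0.000008-0.000002i  (running Σ = -0.931248+0.000000i)
  m=6: -0.000957+0.001024i × +0.000023+0.000057i = -0.000000-0.000000i  (running Σ = -0.931248+0.000000i)
  m=7: -0.000050-0.000108i × +0.000002-0.000002i = -0.000000-0.000000i  (running Σ = -0.931248-0.000000i)
Σ over m = -0.931248-0.000000i; ×(4π/15) → -0.780161-0.000000i. Real part: -0.780161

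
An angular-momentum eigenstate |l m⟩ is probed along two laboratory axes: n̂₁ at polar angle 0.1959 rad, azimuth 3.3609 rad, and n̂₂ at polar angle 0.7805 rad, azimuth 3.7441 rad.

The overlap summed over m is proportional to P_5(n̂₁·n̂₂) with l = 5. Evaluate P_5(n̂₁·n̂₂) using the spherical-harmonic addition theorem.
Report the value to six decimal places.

Addition theorem: P_5(cos γ) = (4π/11) Σ_m Y*_{lm}(Ω₁) Y_{lm}(Ω₂), m = −5…5:
  [-5]  conj(Y_{5,-5})(Ω₁) = -0.00006 - 0.00012j ; Y_{5,-5}(Ω₂) = 0.07939 + 0.01030j ; Δ = -0.00000 - 0.00001j
  [-4]  conj(Y_{5,-4})(Ω₁) = 0.00132 + 0.00159j ; Y_{5,-4}(Ω₂) = -0.19023 - 0.17078j ; Δ = 0.00002 - 0.00053j
  [-3]  conj(Y_{5,-3})(Ω₁) = -0.01546 - 0.01195j ; Y_{5,-3}(Ω₂) = 0.10017 + 0.41521j ; Δ = 0.00341 - 0.00762j
  [-2]  conj(Y_{5,-2})(Ω₁) = 0.10756 + 0.05046j ; Y_{5,-2}(Ω₂) = 0.10976 - 0.28657j ; Δ = 0.02627 - 0.02529j
  [-1]  conj(Y_{5,-1})(Ω₁) = -0.42408 - 0.09452j ; Y_{5,-1}(Ω₂) = 0.13280 - 0.09134j ; Δ = -0.06495 + 0.02618j
  [+0]  conj(Y_{5,0})(Ω₁) = 0.68469 + 0.00000j ; Y_{5,0}(Ω₂) = -0.35590 + 0.00000j ; Δ = -0.24368 + 0.00000j
  [+1]  conj(Y_{5,1})(Ω₁) = 0.42408 - 0.09452j ; Y_{5,1}(Ω₂) = -0.13280 - 0.09134j ; Δ = -0.06495 - 0.02618j
  [+2]  conj(Y_{5,2})(Ω₁) = 0.10756 - 0.05046j ; Y_{5,2}(Ω₂) = 0.10976 + 0.28657j ; Δ = 0.02627 + 0.02529j
  [+3]  conj(Y_{5,3})(Ω₁) = 0.01546 - 0.01195j ; Y_{5,3}(Ω₂) = -0.10017 + 0.41521j ; Δ = 0.00341 + 0.00762j
  [+4]  conj(Y_{5,4})(Ω₁) = 0.00132 - 0.00159j ; Y_{5,4}(Ω₂) = -0.19023 + 0.17078j ; Δ = 0.00002 + 0.00053j
  [+5]  conj(Y_{5,5})(Ω₁) = 0.00006 - 0.00012j ; Y_{5,5}(Ω₂) = -0.07939 + 0.01030j ; Δ = -0.00000 + 0.00001j
Accumulated sum -0.31419 + 0.00000j; after 4π/(2l+1) scaling, -0.35893 + 0.00000j ⇒ P_5 = -0.358935

-0.358935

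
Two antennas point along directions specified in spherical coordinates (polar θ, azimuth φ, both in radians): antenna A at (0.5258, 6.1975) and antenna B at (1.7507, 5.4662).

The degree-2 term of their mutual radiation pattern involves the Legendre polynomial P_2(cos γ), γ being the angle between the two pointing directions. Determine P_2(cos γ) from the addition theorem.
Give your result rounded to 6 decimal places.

Addition theorem: P_2(cos γ) = (4π/5) Σ_m Y*_{lm}(Ω₁) Y_{lm}(Ω₂), m = −2…2:
  [-2]  conj(Y_{2,-2})(Ω₁) = +0.095881-0.016594i ; Y_{2,-2}(Ω₂) = -0.023606+0.373161i ; Δ = +0.003929+0.036171i
  [-1]  conj(Y_{2,-1})(Ω₁) = +0.334140-0.028701i ; Y_{2,-1}(Ω₂) = -0.093085-0.099159i ; Δ = -0.033949-0.030461i
  [+0]  conj(Y_{2,0})(Ω₁) = +0.392433-0.000000i ; Y_{2,0}(Ω₂) = -0.285097+0.000000i ; Δ = -0.111882+0.000000i
  [+1]  conj(Y_{2,1})(Ω₁) = -0.334140-0.028701i ; Y_{2,1}(Ω₂) = +0.093085-0.099159i ; Δ = -0.033949+0.030461i
  [+2]  conj(Y_{2,2})(Ω₁) = +0.095881+0.016594i ; Y_{2,2}(Ω₂) = -0.023606-0.373161i ; Δ = +0.003929-0.036171i
Σ over m = -0.171923+0.000000i; ×(4π/5) → -0.432089+0.000000i. Real part: -0.432089

-0.432089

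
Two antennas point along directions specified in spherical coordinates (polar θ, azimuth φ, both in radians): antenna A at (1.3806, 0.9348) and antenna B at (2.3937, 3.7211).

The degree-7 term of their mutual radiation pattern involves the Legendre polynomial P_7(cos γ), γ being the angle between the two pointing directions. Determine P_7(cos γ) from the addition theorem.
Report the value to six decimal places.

Summing Y*_{l m}(θ₁,φ₁)·Y_{l m}(θ₂,φ₂) over m ∈ [−7, 7]; prefactor 4π/(2·7+1) = 0.837758:
  [-7]  conj(Y_{7,-7})(Ω₁) = +0.425390+0.113352i ; Y_{7,-7}(Ω₂) = +0.020521-0.026669i ; Δ = +0.011752-0.009019i
  [-6]  conj(Y_{7,-6})(Ω₁) = +0.247704-0.198018i ; Y_{7,-6}(Ω₂) = +0.128161-0.044681i ; Δ = +0.022898-0.036446i
  [-5]  conj(Y_{7,-5})(Ω₁) = +0.006884+0.179227i ; Y_{7,-5}(Ω₂) = +0.310159+0.077236i ; Δ = -0.011708+0.056120i
  [-4]  conj(Y_{7,-4})(Ω₁) = +0.270372+0.184023i ; Y_{7,-4}(Ω₂) = +0.311880+0.336643i ; Δ = +0.022373+0.148412i
  [-3]  conj(Y_{7,-3})(Ω₁) = -0.081437+0.028550i ; Y_{7,-3}(Ω₂) = +0.051335+0.303188i ; Δ = -0.012837-0.023225i
  [-2]  conj(Y_{7,-2})(Ω₁) = -0.094467+0.306684i ; Y_{7,-2}(Ω₂) = +0.059726-0.136751i ; Δ = +0.036297+0.031235i
  [-1]  conj(Y_{7,-1})(Ω₁) = -0.029348-0.039749i ; Y_{7,-1}(Ω₂) = +0.320851-0.209985i ; Δ = -0.017763-0.006591i
  [+0]  conj(Y_{7,0})(Ω₁) = -0.317663-0.000000i ; Y_{7,0}(Ω₂) = -0.036062+0.000000i ; Δ = +0.011456+0.000000i
  [+1]  conj(Y_{7,1})(Ω₁) = +0.029348-0.039749i ; Y_{7,1}(Ω₂) = -0.320851-0.209985i ; Δ = -0.017763+0.006591i
  [+2]  conj(Y_{7,2})(Ω₁) = -0.094467-0.306684i ; Y_{7,2}(Ω₂) = +0.059726+0.136751i ; Δ = +0.036297-0.031235i
  [+3]  conj(Y_{7,3})(Ω₁) = +0.081437+0.028550i ; Y_{7,3}(Ω₂) = -0.051335+0.303188i ; Δ = -0.012837+0.023225i
  [+4]  conj(Y_{7,4})(Ω₁) = +0.270372-0.184023i ; Y_{7,4}(Ω₂) = +0.311880-0.336643i ; Δ = +0.022373-0.148412i
  [+5]  conj(Y_{7,5})(Ω₁) = -0.006884+0.179227i ; Y_{7,5}(Ω₂) = -0.310159+0.077236i ; Δ = -0.011708-0.056120i
  [+6]  conj(Y_{7,6})(Ω₁) = +0.247704+0.198018i ; Y_{7,6}(Ω₂) = +0.128161+0.044681i ; Δ = +0.022898+0.036446i
  [+7]  conj(Y_{7,7})(Ω₁) = -0.425390+0.113352i ; Y_{7,7}(Ω₂) = -0.020521-0.026669i ; Δ = +0.011752+0.009019i
Accumulated sum +0.113484-0.000000i; after 4π/(2l+1) scaling, +0.095072-0.000000i ⇒ P_7 = 0.095072

0.095072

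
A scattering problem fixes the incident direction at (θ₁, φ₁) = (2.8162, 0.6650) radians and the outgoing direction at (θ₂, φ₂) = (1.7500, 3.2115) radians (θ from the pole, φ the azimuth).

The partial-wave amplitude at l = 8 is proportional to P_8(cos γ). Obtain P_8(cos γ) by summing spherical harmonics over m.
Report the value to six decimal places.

0.194608

Addition theorem: P_8(cos γ) = (4π/17) Σ_m Y*_{lm}(Ω₁) Y_{lm}(Ω₂), m = −8…8:
  [-8]  conj(Y_{8,-8})(Ω₁) = +0.000032-0.000046i ; Y_{8,-8}(Ω₂) = +0.383969-0.240333i ; Δ = +0.000001-0.000025i
  [-7]  conj(Y_{8,-7})(Ω₁) = +0.000038+0.000665i ; Y_{8,-7}(Ω₂) = +0.289703-0.154283i ; Δ = +0.000114+0.000187i
  [-6]  conj(Y_{8,-6})(Ω₁) = -0.003312-0.003758i ; Y_{8,-6}(Ω₂) = -0.163334+0.072832i ; Δ = +0.000815+0.000373i
  [-5]  conj(Y_{8,-5})(Ω₁) = +0.026474+0.004911i ; Y_{8,-5}(Ω₂) = -0.316984+0.115542i ; Δ = -0.008959+0.001502i
  [-4]  conj(Y_{8,-4})(Ω₁) = -0.094096+0.049178i ; Y_{8,-4}(Ω₂) = +0.073019-0.020968i ; Δ = -0.005840+0.005564i
  [-3]  conj(Y_{8,-3})(Ω₁) = +0.123456-0.273359i ; Y_{8,-3}(Ω₂) = +0.321108-0.068349i ; Δ = +0.020959-0.096216i
  [-2]  conj(Y_{8,-2})(Ω₁) = +0.132440+0.539336i ; Y_{8,-2}(Ω₂) = -0.028234+0.003974i ; Δ = -0.005882-0.014702i
  [-1]  conj(Y_{8,-1})(Ω₁) = -0.390092-0.305890i ; Y_{8,-1}(Ω₂) = -0.320469+0.022440i ; Δ = +0.131876+0.089275i
  [+0]  conj(Y_{8,0})(Ω₁) = -0.201272-0.000000i ; Y_{8,0}(Ω₂) = +0.014397+0.000000i ; Δ = -0.002898-0.000000i
  [+1]  conj(Y_{8,1})(Ω₁) = +0.390092-0.305890i ; Y_{8,1}(Ω₂) = +0.320469+0.022440i ; Δ = +0.131876-0.089275i
  [+2]  conj(Y_{8,2})(Ω₁) = +0.132440-0.539336i ; Y_{8,2}(Ω₂) = -0.028234-0.003974i ; Δ = -0.005882+0.014702i
  [+3]  conj(Y_{8,3})(Ω₁) = -0.123456-0.273359i ; Y_{8,3}(Ω₂) = -0.321108-0.068349i ; Δ = +0.020959+0.096216i
  [+4]  conj(Y_{8,4})(Ω₁) = -0.094096-0.049178i ; Y_{8,4}(Ω₂) = +0.073019+0.020968i ; Δ = -0.005840-0.005564i
  [+5]  conj(Y_{8,5})(Ω₁) = -0.026474+0.004911i ; Y_{8,5}(Ω₂) = +0.316984+0.115542i ; Δ = -0.008959-0.001502i
  [+6]  conj(Y_{8,6})(Ω₁) = -0.003312+0.003758i ; Y_{8,6}(Ω₂) = -0.163334-0.072832i ; Δ = +0.000815-0.000373i
  [+7]  conj(Y_{8,7})(Ω₁) = -0.000038+0.000665i ; Y_{8,7}(Ω₂) = -0.289703-0.154283i ; Δ = +0.000114-0.000187i
  [+8]  conj(Y_{8,8})(Ω₁) = +0.000032+0.000046i ; Y_{8,8}(Ω₂) = +0.383969+0.240333i ; Δ = +0.000001+0.000025i
Total Σ_m = +0.263269-0.000000i. Multiply by 0.739198: +0.194608-0.000000i. P_8(cos γ) = 0.194608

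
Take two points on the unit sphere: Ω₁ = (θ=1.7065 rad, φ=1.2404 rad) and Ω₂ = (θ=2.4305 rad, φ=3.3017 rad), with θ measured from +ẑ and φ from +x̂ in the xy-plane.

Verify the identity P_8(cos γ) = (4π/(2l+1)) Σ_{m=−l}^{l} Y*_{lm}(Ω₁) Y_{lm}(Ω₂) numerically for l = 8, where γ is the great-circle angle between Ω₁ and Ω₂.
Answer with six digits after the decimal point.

-0.044612

Term-by-term m-sum for l=8 (normalisation 4π/17 = 0.739198):
  m=-8: -0.42048 - 0.22885j × 0.00485 - 0.01626j = -0.00576 + 0.00573j  (running Σ = -0.00576 + 0.00573j)
  m=-7: 0.19273 - 0.17668j × 0.03428 - 0.07095j = -0.00593 - 0.01973j  (running Σ = -0.01169 - 0.01400j)
  m=-6: -0.10336 - 0.23678j × 0.12687 - 0.18146j = -0.05608 - 0.01128j  (running Σ = -0.06777 - 0.02529j)
  m=-5: 0.28535 - 0.02322j × 0.28503 - 0.29379j = 0.07451 - 0.09045j  (running Σ = 0.00674 - 0.11574j)
  m=-4: 0.04390 - 0.17248j × 0.36882 - 0.27485j = -0.03122 - 0.07568j  (running Σ = -0.02447 - 0.19142j)
  m=-3: 0.24400 + 0.15972j × 0.15112 - 0.07874j = 0.04945 + 0.00493j  (running Σ = 0.02497 - 0.18649j)
  m=-2: 0.11076 - 0.08610j × -0.27760 + 0.09206j = -0.02282 + 0.03410j  (running Σ = 0.00215 - 0.15240j)
  m=-1: 0.09484 + 0.27652j × -0.32359 + 0.05226j = -0.04514 - 0.08452j  (running Σ = -0.04298 - 0.23692j)
  m=0: 0.12892 + 0.00000j × 0.19869 + 0.00000j = 0.02561 + 0.00000j  (running Σ = -0.01737 - 0.23692j)
  m=1: -0.09484 + 0.27652j × 0.32359 + 0.05226j = -0.04514 + 0.08452j  (running Σ = -0.06251 - 0.15240j)
  m=2: 0.11076 + 0.08610j × -0.27760 - 0.09206j = -0.02282 - 0.03410j  (running Σ = -0.08533 - 0.18649j)
  m=3: -0.24400 + 0.15972j × -0.15112 - 0.07874j = 0.04945 - 0.00493j  (running Σ = -0.03588 - 0.19142j)
  m=4: 0.04390 + 0.17248j × 0.36882 + 0.27485j = -0.03122 + 0.07568j  (running Σ = -0.06709 - 0.11574j)
  m=5: -0.28535 - 0.02322j × -0.28503 - 0.29379j = 0.07451 + 0.09045j  (running Σ = 0.00742 - 0.02529j)
  m=6: -0.10336 + 0.23678j × 0.12687 + 0.18146j = -0.05608 + 0.01128j  (running Σ = -0.04866 - 0.01400j)
  m=7: -0.19273 - 0.17668j × -0.03428 - 0.07095j = -0.00593 + 0.01973j  (running Σ = -0.05459 + 0.00573j)
  m=8: -0.42048 + 0.22885j × 0.00485 + 0.01626j = -0.00576 - 0.00573j  (running Σ = -0.06035 + 0.00000j)
Σ over m = -0.06035 + 0.00000j; ×(4π/17) → -0.04461 + 0.00000j. Real part: -0.044612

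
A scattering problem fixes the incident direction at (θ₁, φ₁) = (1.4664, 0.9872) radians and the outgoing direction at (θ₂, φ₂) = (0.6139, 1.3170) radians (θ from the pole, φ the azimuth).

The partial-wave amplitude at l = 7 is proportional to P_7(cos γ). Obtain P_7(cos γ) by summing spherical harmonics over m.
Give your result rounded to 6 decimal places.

0.305329

Term-by-term m-sum for l=7 (normalisation 4π/15 = 0.837758):
  m=-7: Y*=+0.389685+0.282466i  Y=-0.010304-0.002151i  product -0.003408-0.003749i
  m=-6: Y*=+0.176591-0.066467i  Y=-0.002683-0.055823i  product -0.004184-0.009680i
  m=-5: Y*=-0.067999+0.299010i  Y=+0.170818-0.053180i  product +0.004286+0.054692i
  m=-4: Y*=+0.147916+0.154513i  Y=+0.198116+0.319104i  product -0.020001+0.077812i
  m=-3: Y*=-0.246297+0.044817i  Y=-0.331825+0.348154i  product +0.066124-0.100620i
  m=-2: Y*=-0.087546+0.205003i  Y=-0.198152-0.110213i  product +0.039941-0.030973i
  m=-1: Y*=-0.125732-0.190411i  Y=-0.072228+0.278455i  product +0.062102-0.021258i
  m=+0: Y*=-0.225287-0.000000i  Y=-0.331748+0.000000i  product +0.074738+0.000000i
  m=+1: Y*=+0.125732-0.190411i  Y=+0.072228+0.278455i  product +0.062102+0.021258i
  m=+2: Y*=-0.087546-0.205003i  Y=-0.198152+0.110213i  product +0.039941+0.030973i
  m=+3: Y*=+0.246297+0.044817i  Y=+0.331825+0.348154i  product +0.066124+0.100620i
  m=+4: Y*=+0.147916-0.154513i  Y=+0.198116-0.319104i  product -0.020001-0.077812i
  m=+5: Y*=+0.067999+0.299010i  Y=-0.170818-0.053180i  product +0.004286-0.054692i
  m=+6: Y*=+0.176591+0.066467i  Y=-0.002683+0.055823i  product -0.004184+0.009680i
  m=+7: Y*=-0.389685+0.282466i  Y=+0.010304-0.002151i  product -0.003408+0.003749i
Accumulated sum +0.364460-0.000000i; after 4π/(2l+1) scaling, +0.305329-0.000000i ⇒ P_7 = 0.305329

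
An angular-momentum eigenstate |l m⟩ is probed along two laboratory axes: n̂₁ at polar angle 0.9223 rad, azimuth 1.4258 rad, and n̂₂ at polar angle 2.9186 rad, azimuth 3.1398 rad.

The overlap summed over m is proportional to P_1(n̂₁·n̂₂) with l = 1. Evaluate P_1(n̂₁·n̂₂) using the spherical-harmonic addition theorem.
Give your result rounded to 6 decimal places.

Summing Y*_{l m}(θ₁,φ₁)·Y_{l m}(θ₂,φ₂) over m ∈ [−1, 1]; prefactor 4π/(2·1+1) = 4.188790:
  term(m=-1) = (-0.003003, -0.020823)   from Y*(Ω₁)=(0.039786, 0.272467), Y(Ω₂)=(-0.076406, -0.000137)
  term(m=+0) = (-0.140621, 0.000000)   from Y*(Ω₁)=(0.295110, -0.000000), Y(Ω₂)=(-0.476505, 0.000000)
  term(m=+1) = (-0.003003, 0.020823)   from Y*(Ω₁)=(-0.039786, 0.272467), Y(Ω₂)=(0.076406, -0.000137)
Σ over m = (-0.146627, 0.000000); ×(4π/3) → (-0.614188, 0.000000). Real part: -0.614188

-0.614188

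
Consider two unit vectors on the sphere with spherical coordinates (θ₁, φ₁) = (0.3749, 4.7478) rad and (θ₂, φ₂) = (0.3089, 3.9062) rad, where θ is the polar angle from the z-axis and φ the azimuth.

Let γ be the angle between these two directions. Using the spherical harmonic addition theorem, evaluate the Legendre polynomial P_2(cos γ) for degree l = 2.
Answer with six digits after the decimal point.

0.884334

Addition theorem: P_2(cos γ) = (4π/5) Σ_m Y*_{lm}(Ω₁) Y_{lm}(Ω₂), m = −2…2:
  m=-2: Y*=-0.051665-0.003665i  Y=+0.001484-0.035670i  product -0.000207+0.001837i
  m=-1: Y*=+0.009320-0.263078i  Y=-0.161468+0.154889i  product +0.039243+0.043922i
  m=+0: Y*=+0.503913-0.000000i  Y=+0.543335+0.000000i  product +0.273794+0.000000i
  m=+1: Y*=-0.009320-0.263078i  Y=+0.161468+0.154889i  product +0.039243-0.043922i
  m=+2: Y*=-0.051665+0.003665i  Y=+0.001484+0.035670i  product -0.000207-0.001837i
Accumulated sum +0.351865+0.000000i; after 4π/(2l+1) scaling, +0.884334+0.000000i ⇒ P_2 = 0.884334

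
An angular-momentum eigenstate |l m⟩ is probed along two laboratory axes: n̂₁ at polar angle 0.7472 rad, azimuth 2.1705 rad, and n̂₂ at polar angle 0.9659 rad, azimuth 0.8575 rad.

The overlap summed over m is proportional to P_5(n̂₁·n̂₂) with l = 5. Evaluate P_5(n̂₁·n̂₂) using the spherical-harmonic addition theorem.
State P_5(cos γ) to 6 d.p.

Expand P_5 via completeness: Σ_{m} conj(Y_{5,m}) at Ω₁ times Y_{5,m} at Ω₂ —
  m=-5: Y*=-0.00959 - 0.06659j  Y=-0.07205 + 0.15924j  product 0.01129 + 0.00327j
  m=-4: Y*=-0.16916 + 0.15533j  Y=-0.36632 + 0.10868j  product 0.04509 - 0.07528j
  m=-3: Y*=0.40648 + 0.09445j  Y=-0.30987 - 0.19822j  product -0.10723 - 0.10984j
  m=-2: Y*=-0.12805 - 0.32878j  Y=0.00279 + 0.01924j  product 0.00597 - 0.00338j
  m=-1: Y*=0.05556 - 0.08127j  Y=-0.22949 + 0.26522j  product 0.00880 + 0.03339j
  m=+0: Y*=-0.37967 + 0.00000j  Y=-0.06975 + 0.00000j  product 0.02648 + 0.00000j
  m=+1: Y*=-0.05556 - 0.08127j  Y=0.22949 + 0.26522j  product 0.00880 - 0.03339j
  m=+2: Y*=-0.12805 + 0.32878j  Y=0.00279 - 0.01924j  product 0.00597 + 0.00338j
  m=+3: Y*=-0.40648 + 0.09445j  Y=0.30987 - 0.19822j  product -0.10723 + 0.10984j
  m=+4: Y*=-0.16916 - 0.15533j  Y=-0.36632 - 0.10868j  product 0.04509 + 0.07528j
  m=+5: Y*=0.00959 - 0.06659j  Y=0.07205 + 0.15924j  product 0.01129 - 0.00327j
Σ over m = -0.04568 - 0.00000j; ×(4π/11) → -0.05218 - 0.00000j. Real part: -0.052183

-0.052183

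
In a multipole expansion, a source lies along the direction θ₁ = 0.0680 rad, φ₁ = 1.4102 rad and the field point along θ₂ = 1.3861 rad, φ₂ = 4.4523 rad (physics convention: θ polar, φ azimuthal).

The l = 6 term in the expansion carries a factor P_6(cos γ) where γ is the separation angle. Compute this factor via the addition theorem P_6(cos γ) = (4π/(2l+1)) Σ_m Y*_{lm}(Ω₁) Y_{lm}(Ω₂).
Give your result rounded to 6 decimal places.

Expand P_6 via completeness: Σ_{m} conj(Y_{6,m}) at Ω₁ times Y_{6,m} at Ω₂ —
  m=-6: Y*=(-0.000000, 0.000000)  Y=(-0.004473, -0.435813)  product (0.000000, 0.000000)
  m=-5: Y*=(0.000002, 0.000002)  Y=(-0.271820, 0.075331)  product (-0.000001, -0.000000)
  m=-4: Y*=(0.000061, -0.000045)  Y=(-0.106007, -0.180742)  product (-0.000015, -0.000006)
  m=-3: Y*=(-0.000751, -0.001436)  Y=(-0.210143, 0.212311)  product (0.000463, 0.000142)
  m=-2: Y*=(-0.022514, 0.007491)  Y=(-0.117551, -0.067333)  product (0.003151, 0.000635)
  m=-1: Y*=(0.034988, 0.215987)  Y=(-0.076996, 0.289331)  product (-0.065186, -0.006507)
  m=+0: Y*=(0.968311, -0.000000)  Y=(-0.114943, 0.000000)  product (-0.111300, 0.000000)
  m=+1: Y*=(-0.034988, 0.215987)  Y=(0.076996, 0.289331)  product (-0.065186, 0.006507)
  m=+2: Y*=(-0.022514, -0.007491)  Y=(-0.117551, 0.067333)  product (0.003151, -0.000635)
  m=+3: Y*=(0.000751, -0.001436)  Y=(0.210143, 0.212311)  product (0.000463, -0.000142)
  m=+4: Y*=(0.000061, 0.000045)  Y=(-0.106007, 0.180742)  product (-0.000015, 0.000006)
  m=+5: Y*=(-0.000002, 0.000002)  Y=(0.271820, 0.075331)  product (-0.000001, 0.000000)
  m=+6: Y*=(-0.000000, -0.000000)  Y=(-0.004473, 0.435813)  product (0.000000, -0.000000)
Σ over m = (-0.234475, 0.000000); ×(4π/13) → (-0.226654, 0.000000). Real part: -0.226654

-0.226654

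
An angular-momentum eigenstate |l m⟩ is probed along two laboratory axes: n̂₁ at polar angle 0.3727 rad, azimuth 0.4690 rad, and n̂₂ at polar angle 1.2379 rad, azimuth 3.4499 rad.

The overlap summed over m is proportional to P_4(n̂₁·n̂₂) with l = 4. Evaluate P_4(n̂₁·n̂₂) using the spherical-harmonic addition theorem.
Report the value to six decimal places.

0.370318

Term-by-term m-sum for l=4 (normalisation 4π/9 = 1.396263):
  m=-4: Y*=(-0.002338, 0.007420)  Y=(0.116933, -0.333140)  product (0.002199, 0.001647)
  m=-3: Y*=(0.009178, 0.055530)  Y=(-0.207828, 0.275738)  product (-0.017219, -0.009010)
  m=-2: Y*=(0.133043, 0.181404)  Y=(-0.061552, 0.043629)  product (-0.016103, -0.005361)
  m=-1: Y*=(0.439630, 0.222764)  Y=(0.313592, -0.099867)  product (0.160111, 0.025952)
  m=+0: Y*=(0.350325, -0.000000)  Y=(0.020684, 0.000000)  product (0.007246, 0.000000)
  m=+1: Y*=(-0.439630, 0.222764)  Y=(-0.313592, -0.099867)  product (0.160111, -0.025952)
  m=+2: Y*=(0.133043, -0.181404)  Y=(-0.061552, -0.043629)  product (-0.016103, 0.005361)
  m=+3: Y*=(-0.009178, 0.055530)  Y=(0.207828, 0.275738)  product (-0.017219, 0.009010)
  m=+4: Y*=(-0.002338, -0.007420)  Y=(0.116933, 0.333140)  product (0.002199, -0.001647)
Σ over m = (0.265221, 0.000000); ×(4π/9) → (0.370318, 0.000000). Real part: 0.370318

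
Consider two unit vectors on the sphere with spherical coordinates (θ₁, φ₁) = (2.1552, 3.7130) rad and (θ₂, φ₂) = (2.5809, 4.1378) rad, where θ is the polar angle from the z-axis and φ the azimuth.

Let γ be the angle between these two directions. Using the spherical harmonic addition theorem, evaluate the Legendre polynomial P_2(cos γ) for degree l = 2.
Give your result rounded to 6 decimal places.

0.638825

Expand P_2 via completeness: Σ_{m} conj(Y_{2,m}) at Ω₁ times Y_{2,m} at Ω₂ —
  m=-2: Y*=0.11152 + 0.24447j  Y=-0.04470 - 0.09967j  product 0.01938 - 0.02204j
  m=-1: Y*=0.29901 + 0.19225j  Y=0.18909 - 0.29205j  product 0.11269 - 0.05097j
  m=+0: Y*=-0.02740 + 0.00000j  Y=0.36322 + 0.00000j  product -0.00995 + 0.00000j
  m=+1: Y*=-0.29901 + 0.19225j  Y=-0.18909 - 0.29205j  product 0.11269 + 0.05097j
  m=+2: Y*=0.11152 - 0.24447j  Y=-0.04470 + 0.09967j  product 0.01938 + 0.02204j
Total Σ_m = 0.25418 + 0.00000j. Multiply by 2.513274: 0.63882 + 0.00000j. P_2(cos γ) = 0.638825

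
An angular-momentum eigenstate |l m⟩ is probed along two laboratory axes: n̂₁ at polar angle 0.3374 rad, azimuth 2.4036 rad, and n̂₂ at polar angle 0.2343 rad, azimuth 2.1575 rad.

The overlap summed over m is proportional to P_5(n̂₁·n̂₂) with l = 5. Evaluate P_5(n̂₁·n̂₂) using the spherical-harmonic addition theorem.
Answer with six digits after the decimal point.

0.888636

Expand P_5 via completeness: Σ_{m} conj(Y_{5,m}) at Ω₁ times Y_{5,m} at Ω₂ —
  m=-5: Y*=(0.001575, -0.000962)  Y=(-0.000065, 0.000306)  product (0.000000, 0.000001)
  m=-4: Y*=(-0.016333, -0.003135)  Y=(-0.002905, -0.002960)  product (0.000038, 0.000057)
  m=-3: Y*=(0.052789, 0.070432)  Y=(0.031950, -0.006122)  product (0.002118, 0.001927)
  m=-2: Y*=(0.027727, -0.291569)  Y=(-0.063213, 0.150607)  product (0.042160, 0.022607)
  m=-1: Y*=(-0.406614, 0.369781)  Y=(-0.269710, -0.405706)  product (0.259690, 0.065232)
  m=+0: Y*=(0.289116, -0.000000)  Y=(0.587506, 0.000000)  product (0.169858, 0.000000)
  m=+1: Y*=(0.406614, 0.369781)  Y=(0.269710, -0.405706)  product (0.259690, -0.065232)
  m=+2: Y*=(0.027727, 0.291569)  Y=(-0.063213, -0.150607)  product (0.042160, -0.022607)
  m=+3: Y*=(-0.052789, 0.070432)  Y=(-0.031950, -0.006122)  product (0.002118, -0.001927)
  m=+4: Y*=(-0.016333, 0.003135)  Y=(-0.002905, 0.002960)  product (0.000038, -0.000057)
  m=+5: Y*=(-0.001575, -0.000962)  Y=(0.000065, 0.000306)  product (0.000000, -0.000001)
Total Σ_m = (0.777870, -0.000000). Multiply by 1.142397: (0.888636, -0.000000). P_5(cos γ) = 0.888636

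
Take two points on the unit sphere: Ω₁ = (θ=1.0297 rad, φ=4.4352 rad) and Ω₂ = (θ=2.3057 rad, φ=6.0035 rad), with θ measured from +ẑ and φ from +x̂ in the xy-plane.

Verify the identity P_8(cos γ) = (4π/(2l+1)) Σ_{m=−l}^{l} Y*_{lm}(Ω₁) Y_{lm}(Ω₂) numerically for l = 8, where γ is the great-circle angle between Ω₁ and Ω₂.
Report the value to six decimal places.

Summing Y*_{l m}(θ₁,φ₁)·Y_{l m}(θ₂,φ₂) over m ∈ [−8, 8]; prefactor 4π/(2·8+1) = 0.739198:
  m=-8: -0.090491-0.119851i × -0.029253+0.037176i = +0.007103+0.000142i  (running Σ = +0.007103+0.000142i)
  m=-7: +0.336610-0.130375i × +0.064544-0.158368i = +0.001079-0.061723i  (running Σ = +0.008181-0.061581i)
  m=-6: +0.041011+0.442883i × -0.038615+0.358445i = -0.160333-0.002402i  (running Σ = -0.152152-0.063983i)
  m=-5: -0.186585-0.034889i × -0.078691-0.451992i = -0.001087+0.087080i  (running Σ = -0.153239+0.023097i)
  m=-4: -0.107676+0.216220i × +0.109645+0.225796i = -0.060628-0.000605i  (running Σ = -0.213867+0.022492i)
  m=-3: -0.241371-0.220052i × +0.128830+0.143454i = +0.000472-0.062975i  (running Σ = -0.213395-0.040483i)
  m=-2: -0.072566+0.044929i × -0.311937-0.195295i = +0.031410+0.000157i  (running Σ = -0.181985-0.040326i)
  m=-1: -0.093500-0.328632i × -0.027103-0.007784i = -0.000024+0.009635i  (running Σ = -0.182009-0.030691i)
  m=0: -0.035761-0.000000i × +0.368888+0.000000i = -0.013192-0.000000i  (running Σ = -0.195200-0.030691i)
  m=1: +0.093500-0.328632i × +0.027103-0.007784i = -0.000024-0.009635i  (running Σ = -0.195224-0.040326i)
  m=2: -0.072566-0.044929i × -0.311937+0.195295i = +0.031410-0.000157i  (running Σ = -0.163814-0.040483i)
  m=3: +0.241371-0.220052i × -0.128830+0.143454i = +0.000472+0.062975i  (running Σ = -0.163342+0.022492i)
  m=4: -0.107676-0.216220i × +0.109645-0.225796i = -0.060628+0.000605i  (running Σ = -0.223970+0.023097i)
  m=5: +0.186585-0.034889i × +0.078691-0.451992i = -0.001087-0.087080i  (running Σ = -0.225057-0.063983i)
  m=6: +0.041011-0.442883i × -0.038615-0.358445i = -0.160333+0.002402i  (running Σ = -0.385390-0.061581i)
  m=7: -0.336610-0.130375i × -0.064544-0.158368i = +0.001079+0.061723i  (running Σ = -0.384312+0.000142i)
  m=8: -0.090491+0.119851i × -0.029253-0.037176i = +0.007103-0.000142i  (running Σ = -0.377209+0.000000i)
Accumulated sum -0.377209+0.000000i; after 4π/(2l+1) scaling, -0.278832+0.000000i ⇒ P_8 = -0.278832

-0.278832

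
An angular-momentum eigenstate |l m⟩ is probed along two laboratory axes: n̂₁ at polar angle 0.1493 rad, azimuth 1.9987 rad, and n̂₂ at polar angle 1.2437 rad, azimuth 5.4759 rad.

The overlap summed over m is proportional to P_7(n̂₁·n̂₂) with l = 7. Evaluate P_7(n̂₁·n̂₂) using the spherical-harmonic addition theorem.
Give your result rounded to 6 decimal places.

-0.289104

Summing Y*_{l m}(θ₁,φ₁)·Y_{l m}(θ₂,φ₂) over m ∈ [−7, 7]; prefactor 4π/(2·7+1) = 0.837758:
  m=-7: Y*=0.00000 + 0.00000j  Y=0.27550 - 0.20179j  product 0.00000 + 0.00000j
  m=-6: Y*=0.00002 - 0.00001j  Y=0.05677 - 0.42979j  product -0.00000 - 0.00001j
  m=-5: Y*=-0.00026 - 0.00017j  Y=-0.05979 - 0.07455j  product 0.00000 + 0.00003j
  m=-4: Y*=-0.00048 + 0.00342j  Y=0.31318 + 0.02749j  product -0.00025 + 0.00106j
  m=-3: Y*=0.02626 - 0.00775j  Y=0.16174 - 0.14178j  product 0.00315 - 0.00498j
  m=-2: Y*=-0.09914 - 0.11419j  Y=-0.01020 + 0.23278j  product 0.02759 - 0.02191j
  m=-1: Y*=-0.21615 + 0.47393j  Y=0.17286 + 0.18060j  product -0.12296 + 0.04289j
  m=+0: Y*=0.77701 + 0.00000j  Y=-0.20613 + 0.00000j  product -0.16017 + 0.00000j
  m=+1: Y*=0.21615 + 0.47393j  Y=-0.17286 + 0.18060j  product -0.12296 - 0.04289j
  m=+2: Y*=-0.09914 + 0.11419j  Y=-0.01020 - 0.23278j  product 0.02759 + 0.02191j
  m=+3: Y*=-0.02626 - 0.00775j  Y=-0.16174 - 0.14178j  product 0.00315 + 0.00498j
  m=+4: Y*=-0.00048 - 0.00342j  Y=0.31318 - 0.02749j  product -0.00025 - 0.00106j
  m=+5: Y*=0.00026 - 0.00017j  Y=0.05979 - 0.07455j  product 0.00000 - 0.00003j
  m=+6: Y*=0.00002 + 0.00001j  Y=0.05677 + 0.42979j  product -0.00000 + 0.00001j
  m=+7: Y*=-0.00000 + 0.00000j  Y=-0.27550 - 0.20179j  product 0.00000 - 0.00000j
Accumulated sum -0.34509 - 0.00000j; after 4π/(2l+1) scaling, -0.28910 - 0.00000j ⇒ P_7 = -0.289104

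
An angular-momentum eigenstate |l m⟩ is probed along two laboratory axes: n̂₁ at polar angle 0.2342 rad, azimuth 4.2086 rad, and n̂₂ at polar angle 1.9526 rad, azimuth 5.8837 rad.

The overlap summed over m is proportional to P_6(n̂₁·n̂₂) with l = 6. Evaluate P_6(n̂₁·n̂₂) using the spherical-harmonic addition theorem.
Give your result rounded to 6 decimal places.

Term-by-term m-sum for l=6 (normalisation 4π/13 = 0.966644):
  m=-6: Y*=(0.000075, 0.000009)  Y=(-0.226862, 0.209101)  product (-0.000019, 0.000014)
  m=-5: Y*=(-0.000639, 0.000890)  Y=(0.177571, -0.390654)  product (0.000234, 0.000408)
  m=-4: Y*=(-0.004185, -0.008789)  Y=(-0.003785, 0.139416)  product (0.001241, -0.000550)
  m=-3: Y*=(0.058554, 0.003484)  Y=(0.103931, 0.266110)  product (0.005159, 0.015944)
  m=-2: Y*=(-0.126525, 0.200375)  Y=(-0.168796, -0.173441)  product (0.056110, -0.011878)
  m=-1: Y*=(-0.276405, -0.501431)  Y=(-0.193067, -0.081510)  product (0.012493, 0.119340)
  m=+0: Y*=(0.509363, -0.000000)  Y=(0.262154, 0.000000)  product (0.133532, 0.000000)
  m=+1: Y*=(0.276405, -0.501431)  Y=(0.193067, -0.081510)  product (0.012493, -0.119340)
  m=+2: Y*=(-0.126525, -0.200375)  Y=(-0.168796, 0.173441)  product (0.056110, 0.011878)
  m=+3: Y*=(-0.058554, 0.003484)  Y=(-0.103931, 0.266110)  product (0.005159, -0.015944)
  m=+4: Y*=(-0.004185, 0.008789)  Y=(-0.003785, -0.139416)  product (0.001241, 0.000550)
  m=+5: Y*=(0.000639, 0.000890)  Y=(-0.177571, -0.390654)  product (0.000234, -0.000408)
  m=+6: Y*=(0.000075, -0.000009)  Y=(-0.226862, -0.209101)  product (-0.000019, -0.000014)
Total Σ_m = (0.283968, -0.000000). Multiply by 0.966644: (0.274496, -0.000000). P_6(cos γ) = 0.274496

0.274496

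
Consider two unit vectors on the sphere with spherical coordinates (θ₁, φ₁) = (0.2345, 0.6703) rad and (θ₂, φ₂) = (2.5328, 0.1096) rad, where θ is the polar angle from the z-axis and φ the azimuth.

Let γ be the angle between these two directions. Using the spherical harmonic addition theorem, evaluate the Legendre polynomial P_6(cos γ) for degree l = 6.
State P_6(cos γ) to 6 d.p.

-0.077459

Term-by-term m-sum for l=6 (normalisation 4π/13 = 0.966644):
  term(m=-6) = -0.000001-0.000000i   from Y*(Ω₁)=-0.000048-0.000059i, Y(Ω₂)=+0.013374-0.010329i
  term(m=-5) = +0.000087-0.000031i   from Y*(Ω₁)=-0.001078-0.000230i, Y(Ω₂)=-0.071674+0.043747i
  term(m=-4) = -0.001488+0.001870i   from Y*(Ω₁)=-0.008764+0.004346i, Y(Ω₂)=+0.221218-0.103713i
  term(m=-3) = +0.002877-0.025739i   from Y*(Ω₁)=-0.025078+0.053254i, Y(Ω₂)=-0.416422+0.142077i
  term(m=-2) = +0.042102+0.087293i   from Y*(Ω₁)=+0.054183+0.231205i, Y(Ω₂)=+0.398353-0.088745i
  term(m=-1) = +0.022875+0.014364i   from Y*(Ω₁)=+0.448895+0.355858i, Y(Ω₂)=+0.046870-0.005158i
  term(m=+0) = -0.213036+0.000000i   from Y*(Ω₁)=+0.508249-0.000000i, Y(Ω₂)=-0.419157+0.000000i
  term(m=+1) = +0.022875-0.014364i   from Y*(Ω₁)=-0.448895+0.355858i, Y(Ω₂)=-0.046870-0.005158i
  term(m=+2) = +0.042102-0.087293i   from Y*(Ω₁)=+0.054183-0.231205i, Y(Ω₂)=+0.398353+0.088745i
  term(m=+3) = +0.002877+0.025739i   from Y*(Ω₁)=+0.025078+0.053254i, Y(Ω₂)=+0.416422+0.142077i
  term(m=+4) = -0.001488-0.001870i   from Y*(Ω₁)=-0.008764-0.004346i, Y(Ω₂)=+0.221218+0.103713i
  term(m=+5) = +0.000087+0.000031i   from Y*(Ω₁)=+0.001078-0.000230i, Y(Ω₂)=+0.071674+0.043747i
  term(m=+6) = -0.000001+0.000000i   from Y*(Ω₁)=-0.000048+0.000059i, Y(Ω₂)=+0.013374+0.010329i
Total Σ_m = -0.080131-0.000000i. Multiply by 0.966644: -0.077459-0.000000i. P_6(cos γ) = -0.077459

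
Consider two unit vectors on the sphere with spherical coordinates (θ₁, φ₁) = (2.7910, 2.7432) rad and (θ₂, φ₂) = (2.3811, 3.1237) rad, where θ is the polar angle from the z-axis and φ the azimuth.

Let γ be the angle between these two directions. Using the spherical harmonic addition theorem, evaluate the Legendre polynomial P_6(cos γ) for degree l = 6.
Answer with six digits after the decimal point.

-0.239889

Summing Y*_{l m}(θ₁,φ₁)·Y_{l m}(θ₂,φ₂) over m ∈ [−6, 6]; prefactor 4π/(2·6+1) = 0.966644:
  term(m=-6) = -0.00003 - 0.00003j   from Y*(Ω₁)=-0.00058 - 0.00054j, Y(Ω₂)=0.05151 + 0.00555j
  term(m=-5) = -0.00046 - 0.00134j   from Y*(Ω₁)=-0.00307 - 0.00685j, Y(Ω₂)=0.18788 + 0.01685j
  term(m=-4) = 0.00081 - 0.01659j   from Y*(Ω₁)=-0.00098 - 0.04319j, Y(Ω₂)=0.38347 + 0.02749j
  term(m=-3) = 0.02964 - 0.06475j   from Y*(Ω₁)=0.06094 - 0.15454j, Y(Ω₂)=0.42807 + 0.02300j
  term(m=-2) = 0.02993 - 0.02850j   from Y*(Ω₁)=0.28996 - 0.29664j, Y(Ω₂)=0.09957 + 0.00356j
  term(m=-1) = -0.17696 + 0.07078j   from Y*(Ω₁)=0.51596 - 0.21717j, Y(Ω₂)=-0.34040 - 0.00609j
  term(m=+0) = -0.01404 + 0.00000j   from Y*(Ω₁)=0.06759 + 0.00000j, Y(Ω₂)=-0.20767 + 0.00000j
  term(m=+1) = -0.17696 - 0.07078j   from Y*(Ω₁)=-0.51596 - 0.21717j, Y(Ω₂)=0.34040 - 0.00609j
  term(m=+2) = 0.02993 + 0.02850j   from Y*(Ω₁)=0.28996 + 0.29664j, Y(Ω₂)=0.09957 - 0.00356j
  term(m=+3) = 0.02964 + 0.06475j   from Y*(Ω₁)=-0.06094 - 0.15454j, Y(Ω₂)=-0.42807 + 0.02300j
  term(m=+4) = 0.00081 + 0.01659j   from Y*(Ω₁)=-0.00098 + 0.04319j, Y(Ω₂)=0.38347 - 0.02749j
  term(m=+5) = -0.00046 + 0.00134j   from Y*(Ω₁)=0.00307 - 0.00685j, Y(Ω₂)=-0.18788 + 0.01685j
  term(m=+6) = -0.00003 + 0.00003j   from Y*(Ω₁)=-0.00058 + 0.00054j, Y(Ω₂)=0.05151 - 0.00555j
Σ over m = -0.24817 - 0.00000j; ×(4π/13) → -0.23989 - 0.00000j. Real part: -0.239889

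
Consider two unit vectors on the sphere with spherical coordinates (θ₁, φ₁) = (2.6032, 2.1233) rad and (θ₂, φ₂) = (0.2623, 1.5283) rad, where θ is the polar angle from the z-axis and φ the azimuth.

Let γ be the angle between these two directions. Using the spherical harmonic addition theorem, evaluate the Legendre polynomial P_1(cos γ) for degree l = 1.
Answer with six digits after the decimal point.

Summing Y*_{l m}(θ₁,φ₁)·Y_{l m}(θ₂,φ₂) over m ∈ [−1, 1]; prefactor 4π/(2·1+1) = 4.188790:
  [-1]  conj(Y_{1,-1})(Ω₁) = -0.092974+0.150796i ; Y_{1,-1}(Ω₂) = +0.003806-0.089507i ; Δ = +0.013143+0.008896i
  [+0]  conj(Y_{1,0})(Ω₁) = -0.419482-0.000000i ; Y_{1,0}(Ω₂) = +0.471890+0.000000i ; Δ = -0.197949-0.000000i
  [+1]  conj(Y_{1,1})(Ω₁) = +0.092974+0.150796i ; Y_{1,1}(Ω₂) = -0.003806-0.089507i ; Δ = +0.013143-0.008896i
Total Σ_m = -0.171663+0.000000i. Multiply by 4.188790: -0.719059+0.000000i. P_1(cos γ) = -0.719059

-0.719059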